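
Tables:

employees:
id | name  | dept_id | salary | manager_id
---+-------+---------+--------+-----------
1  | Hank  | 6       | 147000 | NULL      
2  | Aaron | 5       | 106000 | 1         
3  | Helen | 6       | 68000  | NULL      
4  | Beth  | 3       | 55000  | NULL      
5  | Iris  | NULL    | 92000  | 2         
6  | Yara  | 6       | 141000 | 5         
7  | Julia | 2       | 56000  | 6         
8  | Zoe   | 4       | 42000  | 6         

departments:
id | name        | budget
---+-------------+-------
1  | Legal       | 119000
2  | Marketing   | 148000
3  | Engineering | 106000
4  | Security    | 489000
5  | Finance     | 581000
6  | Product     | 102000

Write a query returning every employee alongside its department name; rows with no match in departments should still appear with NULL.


LEFT JOIN keeps every row from employees (the left table); where dept_id has no match in departments, the department columns become NULL. Walk through each employee:
  - employee 1 (Hank): dept_id=6 -> matches Product
  - employee 2 (Aaron): dept_id=5 -> matches Finance
  - employee 3 (Helen): dept_id=6 -> matches Product
  - employee 4 (Beth): dept_id=3 -> matches Engineering
  - employee 5 (Iris): dept_id=NULL, no match -> kept with NULL
  - employee 6 (Yara): dept_id=6 -> matches Product
  - employee 7 (Julia): dept_id=2 -> matches Marketing
  - employee 8 (Zoe): dept_id=4 -> matches Security
All 8 rows appear; 1 has NULL department.

SQL:
SELECT a.name, b.name AS department
FROM employees a
LEFT JOIN departments b ON a.dept_id = b.id

Result:
name  | department 
------+------------
Hank  | Product    
Aaron | Finance    
Helen | Product    
Beth  | Engineering
Iris  | NULL       
Yara  | Product    
Julia | Marketing  
Zoe   | Security   


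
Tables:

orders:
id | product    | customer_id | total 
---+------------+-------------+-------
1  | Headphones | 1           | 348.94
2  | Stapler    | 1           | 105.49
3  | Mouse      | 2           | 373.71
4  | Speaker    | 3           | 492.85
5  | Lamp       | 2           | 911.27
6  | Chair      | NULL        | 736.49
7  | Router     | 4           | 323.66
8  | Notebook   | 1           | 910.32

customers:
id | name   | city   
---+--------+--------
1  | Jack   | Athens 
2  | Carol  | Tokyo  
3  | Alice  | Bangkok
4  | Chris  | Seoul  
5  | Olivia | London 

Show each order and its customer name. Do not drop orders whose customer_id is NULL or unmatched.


LEFT JOIN keeps every row from orders (the left table); where customer_id has no match in customers, the customer columns become NULL. Walk through each order:
  - order 1 (Headphones): customer_id=1 -> matches Jack
  - order 2 (Stapler): customer_id=1 -> matches Jack
  - order 3 (Mouse): customer_id=2 -> matches Carol
  - order 4 (Speaker): customer_id=3 -> matches Alice
  - order 5 (Lamp): customer_id=2 -> matches Carol
  - order 6 (Chair): customer_id=NULL, no match -> kept with NULL
  - order 7 (Router): customer_id=4 -> matches Chris
  - order 8 (Notebook): customer_id=1 -> matches Jack
All 8 rows appear; 1 has NULL customer.

SQL:
SELECT a.product, b.name AS customer
FROM orders a
LEFT JOIN customers b ON a.customer_id = b.id

Result:
product    | customer
-----------+---------
Headphones | Jack    
Stapler    | Jack    
Mouse      | Carol   
Speaker    | Alice   
Lamp       | Carol   
Chair      | NULL    
Router     | Chris   
Notebook   | Jack    


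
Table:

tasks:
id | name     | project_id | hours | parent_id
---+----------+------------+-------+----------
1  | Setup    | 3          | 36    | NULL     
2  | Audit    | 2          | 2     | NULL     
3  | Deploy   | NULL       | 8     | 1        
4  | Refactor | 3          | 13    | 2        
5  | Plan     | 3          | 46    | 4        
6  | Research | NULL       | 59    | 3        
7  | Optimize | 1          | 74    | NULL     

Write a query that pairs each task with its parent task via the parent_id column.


This is a self-join: tasks is joined to a second copy of itself, matching each row's parent_id to another row's id. Use LEFT JOIN so rows with parent_id=NULL are kept.
  - task 1 (Setup): parent_id=NULL -> NULL
  - task 2 (Audit): parent_id=NULL -> NULL
  - task 3 (Deploy): parent_id=1 -> Setup
  - task 4 (Refactor): parent_id=2 -> Audit
  - task 5 (Plan): parent_id=4 -> Refactor
  - task 6 (Research): parent_id=3 -> Deploy
  - task 7 (Optimize): parent_id=NULL -> NULL

SQL:
SELECT a.name AS item, b.name AS parent
FROM tasks a
LEFT JOIN tasks b ON a.parent_id = b.id

Result:
item     | parent  
---------+---------
Setup    | NULL    
Audit    | NULL    
Deploy   | Setup   
Refactor | Audit   
Plan     | Refactor
Research | Deploy  
Optimize | NULL    


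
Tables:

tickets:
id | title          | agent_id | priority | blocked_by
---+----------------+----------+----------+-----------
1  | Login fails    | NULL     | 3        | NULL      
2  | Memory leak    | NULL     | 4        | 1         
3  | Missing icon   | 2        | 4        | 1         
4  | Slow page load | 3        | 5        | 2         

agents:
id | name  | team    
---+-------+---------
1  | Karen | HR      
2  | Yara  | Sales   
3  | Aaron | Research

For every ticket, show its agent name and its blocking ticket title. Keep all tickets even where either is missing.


Two LEFT JOINs from the same base table tickets: one to agents via agent_id, one to tickets itself via blocked_by. Both are LEFT so every ticket is preserved.
Match against agents:
  - ticket 1 (Login fails): agent_id=NULL, no match -> kept with NULL
  - ticket 2 (Memory leak): agent_id=NULL, no match -> kept with NULL
  - ticket 3 (Missing icon): agent_id=2 -> matches Yara
  - ticket 4 (Slow page load): agent_id=3 -> matches Aaron
Match against tickets (self):
  - ticket 1 (Login fails): blocked_by=NULL -> NULL
  - ticket 2 (Memory leak): blocked_by=1 -> Login fails
  - ticket 3 (Missing icon): blocked_by=1 -> Login fails
  - ticket 4 (Slow page load): blocked_by=2 -> Memory leak

SQL:
SELECT a.title, b.name AS agent, c.title AS blocked_by
FROM tickets a
LEFT JOIN agents b ON a.agent_id = b.id
LEFT JOIN tickets c ON a.blocked_by = c.id

Result:
title          | agent | blocked_by 
---------------+-------+------------
Login fails    | NULL  | NULL       
Memory leak    | NULL  | Login fails
Missing icon   | Yara  | Login fails
Slow page load | Aaron | Memory leak


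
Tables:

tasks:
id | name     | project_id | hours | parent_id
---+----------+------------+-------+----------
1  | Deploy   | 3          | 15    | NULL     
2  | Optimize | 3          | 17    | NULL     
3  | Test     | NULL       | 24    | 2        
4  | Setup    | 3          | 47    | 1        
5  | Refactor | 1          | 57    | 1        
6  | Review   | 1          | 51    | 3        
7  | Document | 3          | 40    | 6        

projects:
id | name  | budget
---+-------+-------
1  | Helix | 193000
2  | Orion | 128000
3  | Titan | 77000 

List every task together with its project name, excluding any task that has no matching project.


INNER JOIN keeps only tasks rows whose project_id matches an id in projects. Walk through each task:
  - task 1 (Deploy): project_id=3 -> matches Titan
  - task 2 (Optimize): project_id=3 -> matches Titan
  - task 3 (Test): project_id=NULL, no match -> dropped
  - task 4 (Setup): project_id=3 -> matches Titan
  - task 5 (Refactor): project_id=1 -> matches Helix
  - task 6 (Review): project_id=1 -> matches Helix
  - task 7 (Document): project_id=3 -> matches Titan
So 1 of 7 rows is dropped.

SQL:
SELECT a.name, b.name AS project
FROM tasks a
INNER JOIN projects b ON a.project_id = b.id

Result:
name     | project
---------+--------
Deploy   | Titan  
Optimize | Titan  
Setup    | Titan  
Refactor | Helix  
Review   | Helix  
Document | Titan  


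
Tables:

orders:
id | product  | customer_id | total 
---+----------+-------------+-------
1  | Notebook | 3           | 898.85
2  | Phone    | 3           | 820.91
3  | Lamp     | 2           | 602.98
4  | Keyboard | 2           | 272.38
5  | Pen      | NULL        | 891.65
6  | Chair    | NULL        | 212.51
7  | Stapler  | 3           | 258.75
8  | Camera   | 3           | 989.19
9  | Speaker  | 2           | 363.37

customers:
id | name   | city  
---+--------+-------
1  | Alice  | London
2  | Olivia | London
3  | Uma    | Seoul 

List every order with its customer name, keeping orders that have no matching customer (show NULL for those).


LEFT JOIN keeps every row from orders (the left table); where customer_id has no match in customers, the customer columns become NULL. Walk through each order:
  - order 1 (Notebook): customer_id=3 -> matches Uma
  - order 2 (Phone): customer_id=3 -> matches Uma
  - order 3 (Lamp): customer_id=2 -> matches Olivia
  - order 4 (Keyboard): customer_id=2 -> matches Olivia
  - order 5 (Pen): customer_id=NULL, no match -> kept with NULL
  - order 6 (Chair): customer_id=NULL, no match -> kept with NULL
  - order 7 (Stapler): customer_id=3 -> matches Uma
  - order 8 (Camera): customer_id=3 -> matches Uma
  - order 9 (Speaker): customer_id=2 -> matches Olivia
All 9 rows appear; 2 have NULL customer.

SQL:
SELECT a.product, b.name AS customer
FROM orders a
LEFT JOIN customers b ON a.customer_id = b.id

Result:
product  | customer
---------+---------
Notebook | Uma     
Phone    | Uma     
Lamp     | Olivia  
Keyboard | Olivia  
Pen      | NULL    
Chair    | NULL    
Stapler  | Uma     
Camera   | Uma     
Speaker  | Olivia  


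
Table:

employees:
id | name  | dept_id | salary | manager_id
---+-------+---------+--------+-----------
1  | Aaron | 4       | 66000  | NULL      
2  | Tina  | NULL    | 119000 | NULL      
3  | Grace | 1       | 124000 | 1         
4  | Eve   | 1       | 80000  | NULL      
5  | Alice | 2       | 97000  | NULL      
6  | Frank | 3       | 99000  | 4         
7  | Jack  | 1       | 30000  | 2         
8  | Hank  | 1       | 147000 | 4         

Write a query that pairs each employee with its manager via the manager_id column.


This is a self-join: employees is joined to a second copy of itself, matching each row's manager_id to another row's id. Use LEFT JOIN so rows with manager_id=NULL are kept.
  - employee 1 (Aaron): manager_id=NULL -> NULL
  - employee 2 (Tina): manager_id=NULL -> NULL
  - employee 3 (Grace): manager_id=1 -> Aaron
  - employee 4 (Eve): manager_id=NULL -> NULL
  - employee 5 (Alice): manager_id=NULL -> NULL
  - employee 6 (Frank): manager_id=4 -> Eve
  - employee 7 (Jack): manager_id=2 -> Tina
  - employee 8 (Hank): manager_id=4 -> Eve

SQL:
SELECT a.name AS item, b.name AS manager
FROM employees a
LEFT JOIN employees b ON a.manager_id = b.id

Result:
item  | manager
------+--------
Aaron | NULL   
Tina  | NULL   
Grace | Aaron  
Eve   | NULL   
Alice | NULL   
Frank | Eve    
Jack  | Tina   
Hank  | Eve    


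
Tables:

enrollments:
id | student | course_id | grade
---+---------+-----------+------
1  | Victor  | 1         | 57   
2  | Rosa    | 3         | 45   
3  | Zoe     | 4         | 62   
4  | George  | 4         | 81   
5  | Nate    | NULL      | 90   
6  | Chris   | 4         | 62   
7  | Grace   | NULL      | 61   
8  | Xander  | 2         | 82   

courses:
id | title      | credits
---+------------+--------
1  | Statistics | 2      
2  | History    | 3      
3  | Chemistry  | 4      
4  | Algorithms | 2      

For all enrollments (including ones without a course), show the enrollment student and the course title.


LEFT JOIN keeps every row from enrollments (the left table); where course_id has no match in courses, the course columns become NULL. Walk through each enrollment:
  - enrollment 1 (Victor): course_id=1 -> matches Statistics
  - enrollment 2 (Rosa): course_id=3 -> matches Chemistry
  - enrollment 3 (Zoe): course_id=4 -> matches Algorithms
  - enrollment 4 (George): course_id=4 -> matches Algorithms
  - enrollment 5 (Nate): course_id=NULL, no match -> kept with NULL
  - enrollment 6 (Chris): course_id=4 -> matches Algorithms
  - enrollment 7 (Grace): course_id=NULL, no match -> kept with NULL
  - enrollment 8 (Xander): course_id=2 -> matches History
All 8 rows appear; 2 have NULL course.

SQL:
SELECT a.student, b.title AS course
FROM enrollments a
LEFT JOIN courses b ON a.course_id = b.id

Result:
student | course    
--------+-----------
Victor  | Statistics
Rosa    | Chemistry 
Zoe     | Algorithms
George  | Algorithms
Nate    | NULL      
Chris   | Algorithms
Grace   | NULL      
Xander  | History   


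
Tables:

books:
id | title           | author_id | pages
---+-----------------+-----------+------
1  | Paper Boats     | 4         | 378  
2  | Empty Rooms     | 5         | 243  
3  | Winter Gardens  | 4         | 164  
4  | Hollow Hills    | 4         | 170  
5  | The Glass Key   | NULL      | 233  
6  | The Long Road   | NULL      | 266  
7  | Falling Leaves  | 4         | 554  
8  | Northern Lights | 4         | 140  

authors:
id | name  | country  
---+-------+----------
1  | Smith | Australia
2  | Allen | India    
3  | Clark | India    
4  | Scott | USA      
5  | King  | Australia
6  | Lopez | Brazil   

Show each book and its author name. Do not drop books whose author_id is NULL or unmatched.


LEFT JOIN keeps every row from books (the left table); where author_id has no match in authors, the author columns become NULL. Walk through each book:
  - book 1 (Paper Boats): author_id=4 -> matches Scott
  - book 2 (Empty Rooms): author_id=5 -> matches King
  - book 3 (Winter Gardens): author_id=4 -> matches Scott
  - book 4 (Hollow Hills): author_id=4 -> matches Scott
  - book 5 (The Glass Key): author_id=NULL, no match -> kept with NULL
  - book 6 (The Long Road): author_id=NULL, no match -> kept with NULL
  - book 7 (Falling Leaves): author_id=4 -> matches Scott
  - book 8 (Northern Lights): author_id=4 -> matches Scott
All 8 rows appear; 2 have NULL author.

SQL:
SELECT a.title, b.name AS author
FROM books a
LEFT JOIN authors b ON a.author_id = b.id

Result:
title           | author
----------------+-------
Paper Boats     | Scott 
Empty Rooms     | King  
Winter Gardens  | Scott 
Hollow Hills    | Scott 
The Glass Key   | NULL  
The Long Road   | NULL  
Falling Leaves  | Scott 
Northern Lights | Scott 


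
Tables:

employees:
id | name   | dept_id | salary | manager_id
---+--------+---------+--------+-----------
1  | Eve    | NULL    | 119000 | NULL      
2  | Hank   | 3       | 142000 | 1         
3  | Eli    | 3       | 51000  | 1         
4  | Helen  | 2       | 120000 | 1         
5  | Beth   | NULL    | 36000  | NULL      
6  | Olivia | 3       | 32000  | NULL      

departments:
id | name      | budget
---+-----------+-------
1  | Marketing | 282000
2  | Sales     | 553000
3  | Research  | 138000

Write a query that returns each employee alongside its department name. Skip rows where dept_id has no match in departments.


INNER JOIN keeps only employees rows whose dept_id matches an id in departments. Walk through each employee:
  - employee 1 (Eve): dept_id=NULL, no match -> dropped
  - employee 2 (Hank): dept_id=3 -> matches Research
  - employee 3 (Eli): dept_id=3 -> matches Research
  - employee 4 (Helen): dept_id=2 -> matches Sales
  - employee 5 (Beth): dept_id=NULL, no match -> dropped
  - employee 6 (Olivia): dept_id=3 -> matches Research
So 2 of 6 rows are dropped.

SQL:
SELECT a.name, b.name AS department
FROM employees a
INNER JOIN departments b ON a.dept_id = b.id

Result:
name   | department
-------+-----------
Hank   | Research  
Eli    | Research  
Helen  | Sales     
Olivia | Research  


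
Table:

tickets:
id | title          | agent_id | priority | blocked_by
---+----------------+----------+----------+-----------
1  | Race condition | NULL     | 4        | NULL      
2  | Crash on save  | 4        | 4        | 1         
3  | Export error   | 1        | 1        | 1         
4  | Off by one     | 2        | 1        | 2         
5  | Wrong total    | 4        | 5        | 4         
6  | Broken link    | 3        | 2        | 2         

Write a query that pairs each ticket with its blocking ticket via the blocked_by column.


This is a self-join: tickets is joined to a second copy of itself, matching each row's blocked_by to another row's id. Use LEFT JOIN so rows with blocked_by=NULL are kept.
  - ticket 1 (Race condition): blocked_by=NULL -> NULL
  - ticket 2 (Crash on save): blocked_by=1 -> Race condition
  - ticket 3 (Export error): blocked_by=1 -> Race condition
  - ticket 4 (Off by one): blocked_by=2 -> Crash on save
  - ticket 5 (Wrong total): blocked_by=4 -> Off by one
  - ticket 6 (Broken link): blocked_by=2 -> Crash on save

SQL:
SELECT a.title AS item, b.title AS blocked_by
FROM tickets a
LEFT JOIN tickets b ON a.blocked_by = b.id

Result:
item           | blocked_by    
---------------+---------------
Race condition | NULL          
Crash on save  | Race condition
Export error   | Race condition
Off by one     | Crash on save 
Wrong total    | Off by one    
Broken link    | Crash on save 


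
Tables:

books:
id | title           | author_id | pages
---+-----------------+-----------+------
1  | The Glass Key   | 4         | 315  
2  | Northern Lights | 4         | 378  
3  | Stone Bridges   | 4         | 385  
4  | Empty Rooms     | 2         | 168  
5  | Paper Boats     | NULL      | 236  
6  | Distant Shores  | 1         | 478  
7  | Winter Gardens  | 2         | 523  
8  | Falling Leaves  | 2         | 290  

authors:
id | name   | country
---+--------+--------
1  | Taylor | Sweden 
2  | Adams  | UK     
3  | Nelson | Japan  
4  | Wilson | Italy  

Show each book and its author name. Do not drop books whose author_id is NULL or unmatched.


LEFT JOIN keeps every row from books (the left table); where author_id has no match in authors, the author columns become NULL. Walk through each book:
  - book 1 (The Glass Key): author_id=4 -> matches Wilson
  - book 2 (Northern Lights): author_id=4 -> matches Wilson
  - book 3 (Stone Bridges): author_id=4 -> matches Wilson
  - book 4 (Empty Rooms): author_id=2 -> matches Adams
  - book 5 (Paper Boats): author_id=NULL, no match -> kept with NULL
  - book 6 (Distant Shores): author_id=1 -> matches Taylor
  - book 7 (Winter Gardens): author_id=2 -> matches Adams
  - book 8 (Falling Leaves): author_id=2 -> matches Adams
All 8 rows appear; 1 has NULL author.

SQL:
SELECT a.title, b.name AS author
FROM books a
LEFT JOIN authors b ON a.author_id = b.id

Result:
title           | author
----------------+-------
The Glass Key   | Wilson
Northern Lights | Wilson
Stone Bridges   | Wilson
Empty Rooms     | Adams 
Paper Boats     | NULL  
Distant Shores  | Taylor
Winter Gardens  | Adams 
Falling Leaves  | Adams 


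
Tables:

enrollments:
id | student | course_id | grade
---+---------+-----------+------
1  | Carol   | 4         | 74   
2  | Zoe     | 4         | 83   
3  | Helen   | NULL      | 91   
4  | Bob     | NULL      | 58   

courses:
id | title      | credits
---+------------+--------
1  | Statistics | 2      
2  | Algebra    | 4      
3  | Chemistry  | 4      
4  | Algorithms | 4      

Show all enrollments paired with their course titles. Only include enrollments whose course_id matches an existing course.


INNER JOIN keeps only enrollments rows whose course_id matches an id in courses. Walk through each enrollment:
  - enrollment 1 (Carol): course_id=4 -> matches Algorithms
  - enrollment 2 (Zoe): course_id=4 -> matches Algorithms
  - enrollment 3 (Helen): course_id=NULL, no match -> dropped
  - enrollment 4 (Bob): course_id=NULL, no match -> dropped
So 2 of 4 rows are dropped.

SQL:
SELECT a.student, b.title AS course
FROM enrollments a
INNER JOIN courses b ON a.course_id = b.id

Result:
student | course    
--------+-----------
Carol   | Algorithms
Zoe     | Algorithms


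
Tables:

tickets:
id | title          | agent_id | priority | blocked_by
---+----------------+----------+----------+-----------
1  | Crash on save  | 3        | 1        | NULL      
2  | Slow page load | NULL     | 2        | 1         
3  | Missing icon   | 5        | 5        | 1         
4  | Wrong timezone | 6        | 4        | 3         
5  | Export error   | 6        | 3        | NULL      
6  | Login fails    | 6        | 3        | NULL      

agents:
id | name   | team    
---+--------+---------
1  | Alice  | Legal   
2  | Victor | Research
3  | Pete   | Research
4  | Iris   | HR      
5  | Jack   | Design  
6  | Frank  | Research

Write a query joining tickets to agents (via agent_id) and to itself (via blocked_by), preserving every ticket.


Two LEFT JOINs from the same base table tickets: one to agents via agent_id, one to tickets itself via blocked_by. Both are LEFT so every ticket is preserved.
Match against agents:
  - ticket 1 (Crash on save): agent_id=3 -> matches Pete
  - ticket 2 (Slow page load): agent_id=NULL, no match -> kept with NULL
  - ticket 3 (Missing icon): agent_id=5 -> matches Jack
  - ticket 4 (Wrong timezone): agent_id=6 -> matches Frank
  - ticket 5 (Export error): agent_id=6 -> matches Frank
  - ticket 6 (Login fails): agent_id=6 -> matches Frank
Match against tickets (self):
  - ticket 1 (Crash on save): blocked_by=NULL -> NULL
  - ticket 2 (Slow page load): blocked_by=1 -> Crash on save
  - ticket 3 (Missing icon): blocked_by=1 -> Crash on save
  - ticket 4 (Wrong timezone): blocked_by=3 -> Missing icon
  - ticket 5 (Export error): blocked_by=NULL -> NULL
  - ticket 6 (Login fails): blocked_by=NULL -> NULL

SQL:
SELECT a.title, b.name AS agent, c.title AS blocked_by
FROM tickets a
LEFT JOIN agents b ON a.agent_id = b.id
LEFT JOIN tickets c ON a.blocked_by = c.id

Result:
title          | agent | blocked_by   
---------------+-------+--------------
Crash on save  | Pete  | NULL         
Slow page load | NULL  | Crash on save
Missing icon   | Jack  | Crash on save
Wrong timezone | Frank | Missing icon 
Export error   | Frank | NULL         
Login fails    | Frank | NULL         


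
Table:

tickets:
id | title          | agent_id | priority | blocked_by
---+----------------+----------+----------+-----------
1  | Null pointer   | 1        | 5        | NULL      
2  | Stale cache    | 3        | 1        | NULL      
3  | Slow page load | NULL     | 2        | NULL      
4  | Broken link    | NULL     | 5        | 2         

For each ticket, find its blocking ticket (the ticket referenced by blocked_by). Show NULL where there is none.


This is a self-join: tickets is joined to a second copy of itself, matching each row's blocked_by to another row's id. Use LEFT JOIN so rows with blocked_by=NULL are kept.
  - ticket 1 (Null pointer): blocked_by=NULL -> NULL
  - ticket 2 (Stale cache): blocked_by=NULL -> NULL
  - ticket 3 (Slow page load): blocked_by=NULL -> NULL
  - ticket 4 (Broken link): blocked_by=2 -> Stale cache

SQL:
SELECT a.title AS item, b.title AS blocked_by
FROM tickets a
LEFT JOIN tickets b ON a.blocked_by = b.id

Result:
item           | blocked_by 
---------------+------------
Null pointer   | NULL       
Stale cache    | NULL       
Slow page load | NULL       
Broken link    | Stale cache


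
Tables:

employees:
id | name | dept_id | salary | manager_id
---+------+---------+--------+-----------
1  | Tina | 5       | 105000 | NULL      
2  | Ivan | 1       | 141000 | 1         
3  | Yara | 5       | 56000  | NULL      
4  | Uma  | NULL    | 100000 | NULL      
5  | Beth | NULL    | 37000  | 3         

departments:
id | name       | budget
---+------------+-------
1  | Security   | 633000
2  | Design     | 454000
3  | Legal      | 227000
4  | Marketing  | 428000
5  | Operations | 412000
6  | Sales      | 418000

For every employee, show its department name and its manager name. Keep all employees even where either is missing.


Two LEFT JOINs from the same base table employees: one to departments via dept_id, one to employees itself via manager_id. Both are LEFT so every employee is preserved.
Match against departments:
  - employee 1 (Tina): dept_id=5 -> matches Operations
  - employee 2 (Ivan): dept_id=1 -> matches Security
  - employee 3 (Yara): dept_id=5 -> matches Operations
  - employee 4 (Uma): dept_id=NULL, no match -> kept with NULL
  - employee 5 (Beth): dept_id=NULL, no match -> kept with NULL
Match against employees (self):
  - employee 1 (Tina): manager_id=NULL -> NULL
  - employee 2 (Ivan): manager_id=1 -> Tina
  - employee 3 (Yara): manager_id=NULL -> NULL
  - employee 4 (Uma): manager_id=NULL -> NULL
  - employee 5 (Beth): manager_id=3 -> Yara

SQL:
SELECT a.name, b.name AS department, c.name AS manager
FROM employees a
LEFT JOIN departments b ON a.dept_id = b.id
LEFT JOIN employees c ON a.manager_id = c.id

Result:
name | department | manager
-----+------------+--------
Tina | Operations | NULL   
Ivan | Security   | Tina   
Yara | Operations | NULL   
Uma  | NULL       | NULL   
Beth | NULL       | Yara   


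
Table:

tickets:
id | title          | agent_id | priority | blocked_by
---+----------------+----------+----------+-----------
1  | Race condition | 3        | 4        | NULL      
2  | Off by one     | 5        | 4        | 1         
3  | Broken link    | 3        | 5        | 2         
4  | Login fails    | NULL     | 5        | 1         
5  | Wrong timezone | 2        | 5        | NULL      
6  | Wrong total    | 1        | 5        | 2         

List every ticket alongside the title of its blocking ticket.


This is a self-join: tickets is joined to a second copy of itself, matching each row's blocked_by to another row's id. Use LEFT JOIN so rows with blocked_by=NULL are kept.
  - ticket 1 (Race condition): blocked_by=NULL -> NULL
  - ticket 2 (Off by one): blocked_by=1 -> Race condition
  - ticket 3 (Broken link): blocked_by=2 -> Off by one
  - ticket 4 (Login fails): blocked_by=1 -> Race condition
  - ticket 5 (Wrong timezone): blocked_by=NULL -> NULL
  - ticket 6 (Wrong total): blocked_by=2 -> Off by one

SQL:
SELECT a.title AS item, b.title AS blocked_by
FROM tickets a
LEFT JOIN tickets b ON a.blocked_by = b.id

Result:
item           | blocked_by    
---------------+---------------
Race condition | NULL          
Off by one     | Race condition
Broken link    | Off by one    
Login fails    | Race condition
Wrong timezone | NULL          
Wrong total    | Off by one    


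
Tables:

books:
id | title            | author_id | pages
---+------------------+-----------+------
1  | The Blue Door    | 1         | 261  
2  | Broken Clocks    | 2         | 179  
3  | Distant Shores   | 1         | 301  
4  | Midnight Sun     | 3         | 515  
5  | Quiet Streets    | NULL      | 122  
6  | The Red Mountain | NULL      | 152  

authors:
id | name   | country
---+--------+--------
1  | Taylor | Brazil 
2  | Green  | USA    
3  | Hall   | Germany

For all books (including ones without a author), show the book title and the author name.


LEFT JOIN keeps every row from books (the left table); where author_id has no match in authors, the author columns become NULL. Walk through each book:
  - book 1 (The Blue Door): author_id=1 -> matches Taylor
  - book 2 (Broken Clocks): author_id=2 -> matches Green
  - book 3 (Distant Shores): author_id=1 -> matches Taylor
  - book 4 (Midnight Sun): author_id=3 -> matches Hall
  - book 5 (Quiet Streets): author_id=NULL, no match -> kept with NULL
  - book 6 (The Red Mountain): author_id=NULL, no match -> kept with NULL
All 6 rows appear; 2 have NULL author.

SQL:
SELECT a.title, b.name AS author
FROM books a
LEFT JOIN authors b ON a.author_id = b.id

Result:
title            | author
-----------------+-------
The Blue Door    | Taylor
Broken Clocks    | Green 
Distant Shores   | Taylor
Midnight Sun     | Hall  
Quiet Streets    | NULL  
The Red Mountain | NULL  


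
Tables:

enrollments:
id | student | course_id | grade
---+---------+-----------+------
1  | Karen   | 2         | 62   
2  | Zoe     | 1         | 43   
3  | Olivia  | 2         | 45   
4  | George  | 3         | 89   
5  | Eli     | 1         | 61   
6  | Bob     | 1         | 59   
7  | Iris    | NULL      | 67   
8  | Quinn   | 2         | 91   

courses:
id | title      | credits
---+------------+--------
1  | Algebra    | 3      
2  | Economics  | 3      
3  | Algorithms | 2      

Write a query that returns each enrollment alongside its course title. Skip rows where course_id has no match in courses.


INNER JOIN keeps only enrollments rows whose course_id matches an id in courses. Walk through each enrollment:
  - enrollment 1 (Karen): course_id=2 -> matches Economics
  - enrollment 2 (Zoe): course_id=1 -> matches Algebra
  - enrollment 3 (Olivia): course_id=2 -> matches Economics
  - enrollment 4 (George): course_id=3 -> matches Algorithms
  - enrollment 5 (Eli): course_id=1 -> matches Algebra
  - enrollment 6 (Bob): course_id=1 -> matches Algebra
  - enrollment 7 (Iris): course_id=NULL, no match -> dropped
  - enrollment 8 (Quinn): course_id=2 -> matches Economics
So 1 of 8 rows is dropped.

SQL:
SELECT a.student, b.title AS course
FROM enrollments a
INNER JOIN courses b ON a.course_id = b.id

Result:
student | course    
--------+-----------
Karen   | Economics 
Zoe     | Algebra   
Olivia  | Economics 
George  | Algorithms
Eli     | Algebra   
Bob     | Algebra   
Quinn   | Economics 


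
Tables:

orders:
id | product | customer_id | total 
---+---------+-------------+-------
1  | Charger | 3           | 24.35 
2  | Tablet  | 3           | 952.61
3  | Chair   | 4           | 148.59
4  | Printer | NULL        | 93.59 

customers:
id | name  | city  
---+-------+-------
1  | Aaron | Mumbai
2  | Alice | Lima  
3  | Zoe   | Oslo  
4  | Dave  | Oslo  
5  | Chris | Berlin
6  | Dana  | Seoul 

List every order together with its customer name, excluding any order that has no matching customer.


INNER JOIN keeps only orders rows whose customer_id matches an id in customers. Walk through each order:
  - order 1 (Charger): customer_id=3 -> matches Zoe
  - order 2 (Tablet): customer_id=3 -> matches Zoe
  - order 3 (Chair): customer_id=4 -> matches Dave
  - order 4 (Printer): customer_id=NULL, no match -> dropped
So 1 of 4 rows is dropped.

SQL:
SELECT a.product, b.name AS customer
FROM orders a
INNER JOIN customers b ON a.customer_id = b.id

Result:
product | customer
--------+---------
Charger | Zoe     
Tablet  | Zoe     
Chair   | Dave    


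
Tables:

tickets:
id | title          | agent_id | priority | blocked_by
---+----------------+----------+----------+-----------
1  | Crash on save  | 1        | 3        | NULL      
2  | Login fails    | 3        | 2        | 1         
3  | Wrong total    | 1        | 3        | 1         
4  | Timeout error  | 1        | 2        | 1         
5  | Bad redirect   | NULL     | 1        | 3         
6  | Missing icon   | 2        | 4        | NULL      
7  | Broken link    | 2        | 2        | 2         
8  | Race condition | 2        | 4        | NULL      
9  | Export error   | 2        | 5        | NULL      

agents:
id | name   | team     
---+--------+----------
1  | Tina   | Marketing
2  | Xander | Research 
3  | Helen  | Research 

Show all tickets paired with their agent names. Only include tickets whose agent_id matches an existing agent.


INNER JOIN keeps only tickets rows whose agent_id matches an id in agents. Walk through each ticket:
  - ticket 1 (Crash on save): agent_id=1 -> matches Tina
  - ticket 2 (Login fails): agent_id=3 -> matches Helen
  - ticket 3 (Wrong total): agent_id=1 -> matches Tina
  - ticket 4 (Timeout error): agent_id=1 -> matches Tina
  - ticket 5 (Bad redirect): agent_id=NULL, no match -> dropped
  - ticket 6 (Missing icon): agent_id=2 -> matches Xander
  - ticket 7 (Broken link): agent_id=2 -> matches Xander
  - ticket 8 (Race condition): agent_id=2 -> matches Xander
  - ticket 9 (Export error): agent_id=2 -> matches Xander
So 1 of 9 rows is dropped.

SQL:
SELECT a.title, b.name AS agent
FROM tickets a
INNER JOIN agents b ON a.agent_id = b.id

Result:
title          | agent 
---------------+-------
Crash on save  | Tina  
Login fails    | Helen 
Wrong total    | Tina  
Timeout error  | Tina  
Missing icon   | Xander
Broken link    | Xander
Race condition | Xander
Export error   | Xander


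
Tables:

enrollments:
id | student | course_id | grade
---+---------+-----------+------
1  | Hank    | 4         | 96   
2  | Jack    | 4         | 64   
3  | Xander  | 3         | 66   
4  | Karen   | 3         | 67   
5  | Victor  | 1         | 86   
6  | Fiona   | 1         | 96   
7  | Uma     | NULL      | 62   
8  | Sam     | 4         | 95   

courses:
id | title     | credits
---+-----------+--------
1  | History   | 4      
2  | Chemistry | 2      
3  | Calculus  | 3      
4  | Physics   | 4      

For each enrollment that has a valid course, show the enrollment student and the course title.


INNER JOIN keeps only enrollments rows whose course_id matches an id in courses. Walk through each enrollment:
  - enrollment 1 (Hank): course_id=4 -> matches Physics
  - enrollment 2 (Jack): course_id=4 -> matches Physics
  - enrollment 3 (Xander): course_id=3 -> matches Calculus
  - enrollment 4 (Karen): course_id=3 -> matches Calculus
  - enrollment 5 (Victor): course_id=1 -> matches History
  - enrollment 6 (Fiona): course_id=1 -> matches History
  - enrollment 7 (Uma): course_id=NULL, no match -> dropped
  - enrollment 8 (Sam): course_id=4 -> matches Physics
So 1 of 8 rows is dropped.

SQL:
SELECT a.student, b.title AS course
FROM enrollments a
INNER JOIN courses b ON a.course_id = b.id

Result:
student | course  
--------+---------
Hank    | Physics 
Jack    | Physics 
Xander  | Calculus
Karen   | Calculus
Victor  | History 
Fiona   | History 
Sam     | Physics 


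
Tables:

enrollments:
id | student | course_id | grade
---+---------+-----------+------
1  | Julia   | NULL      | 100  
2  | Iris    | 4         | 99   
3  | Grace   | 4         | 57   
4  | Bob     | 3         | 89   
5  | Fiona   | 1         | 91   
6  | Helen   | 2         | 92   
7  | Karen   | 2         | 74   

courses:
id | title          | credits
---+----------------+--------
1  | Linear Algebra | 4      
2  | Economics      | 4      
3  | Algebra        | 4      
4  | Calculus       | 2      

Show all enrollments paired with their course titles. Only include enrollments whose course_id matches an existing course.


INNER JOIN keeps only enrollments rows whose course_id matches an id in courses. Walk through each enrollment:
  - enrollment 1 (Julia): course_id=NULL, no match -> dropped
  - enrollment 2 (Iris): course_id=4 -> matches Calculus
  - enrollment 3 (Grace): course_id=4 -> matches Calculus
  - enrollment 4 (Bob): course_id=3 -> matches Algebra
  - enrollment 5 (Fiona): course_id=1 -> matches Linear Algebra
  - enrollment 6 (Helen): course_id=2 -> matches Economics
  - enrollment 7 (Karen): course_id=2 -> matches Economics
So 1 of 7 rows is dropped.

SQL:
SELECT a.student, b.title AS course
FROM enrollments a
INNER JOIN courses b ON a.course_id = b.id

Result:
student | course        
--------+---------------
Iris    | Calculus      
Grace   | Calculus      
Bob     | Algebra       
Fiona   | Linear Algebra
Helen   | Economics     
Karen   | Economics     


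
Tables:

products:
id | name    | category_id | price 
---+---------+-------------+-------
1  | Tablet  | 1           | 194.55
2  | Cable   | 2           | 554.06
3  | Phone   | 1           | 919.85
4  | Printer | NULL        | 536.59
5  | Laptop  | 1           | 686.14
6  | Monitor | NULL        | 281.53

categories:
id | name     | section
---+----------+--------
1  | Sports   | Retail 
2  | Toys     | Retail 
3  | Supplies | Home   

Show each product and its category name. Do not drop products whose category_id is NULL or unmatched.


LEFT JOIN keeps every row from products (the left table); where category_id has no match in categories, the category columns become NULL. Walk through each product:
  - product 1 (Tablet): category_id=1 -> matches Sports
  - product 2 (Cable): category_id=2 -> matches Toys
  - product 3 (Phone): category_id=1 -> matches Sports
  - product 4 (Printer): category_id=NULL, no match -> kept with NULL
  - product 5 (Laptop): category_id=1 -> matches Sports
  - product 6 (Monitor): category_id=NULL, no match -> kept with NULL
All 6 rows appear; 2 have NULL category.

SQL:
SELECT a.name, b.name AS category
FROM products a
LEFT JOIN categories b ON a.category_id = b.id

Result:
name    | category
--------+---------
Tablet  | Sports  
Cable   | Toys    
Phone   | Sports  
Printer | NULL    
Laptop  | Sports  
Monitor | NULL    


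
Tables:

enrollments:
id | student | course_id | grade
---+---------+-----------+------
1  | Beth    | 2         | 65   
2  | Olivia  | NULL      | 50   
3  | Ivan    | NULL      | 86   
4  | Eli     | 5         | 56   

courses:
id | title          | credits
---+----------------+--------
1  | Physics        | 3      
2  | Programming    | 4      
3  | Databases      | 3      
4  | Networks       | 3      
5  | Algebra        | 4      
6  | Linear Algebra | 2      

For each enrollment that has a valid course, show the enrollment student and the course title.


INNER JOIN keeps only enrollments rows whose course_id matches an id in courses. Walk through each enrollment:
  - enrollment 1 (Beth): course_id=2 -> matches Programming
  - enrollment 2 (Olivia): course_id=NULL, no match -> dropped
  - enrollment 3 (Ivan): course_id=NULL, no match -> dropped
  - enrollment 4 (Eli): course_id=5 -> matches Algebra
So 2 of 4 rows are dropped.

SQL:
SELECT a.student, b.title AS course
FROM enrollments a
INNER JOIN courses b ON a.course_id = b.id

Result:
student | course     
--------+------------
Beth    | Programming
Eli     | Algebra    


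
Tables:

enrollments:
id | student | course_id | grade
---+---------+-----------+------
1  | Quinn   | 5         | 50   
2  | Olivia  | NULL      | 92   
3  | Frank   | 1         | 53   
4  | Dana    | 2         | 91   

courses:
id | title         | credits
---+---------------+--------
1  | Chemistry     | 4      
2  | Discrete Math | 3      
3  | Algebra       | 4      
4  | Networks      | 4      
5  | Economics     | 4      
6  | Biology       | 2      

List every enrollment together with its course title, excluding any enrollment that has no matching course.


INNER JOIN keeps only enrollments rows whose course_id matches an id in courses. Walk through each enrollment:
  - enrollment 1 (Quinn): course_id=5 -> matches Economics
  - enrollment 2 (Olivia): course_id=NULL, no match -> dropped
  - enrollment 3 (Frank): course_id=1 -> matches Chemistry
  - enrollment 4 (Dana): course_id=2 -> matches Discrete Math
So 1 of 4 rows is dropped.

SQL:
SELECT a.student, b.title AS course
FROM enrollments a
INNER JOIN courses b ON a.course_id = b.id

Result:
student | course       
--------+--------------
Quinn   | Economics    
Frank   | Chemistry    
Dana    | Discrete Math


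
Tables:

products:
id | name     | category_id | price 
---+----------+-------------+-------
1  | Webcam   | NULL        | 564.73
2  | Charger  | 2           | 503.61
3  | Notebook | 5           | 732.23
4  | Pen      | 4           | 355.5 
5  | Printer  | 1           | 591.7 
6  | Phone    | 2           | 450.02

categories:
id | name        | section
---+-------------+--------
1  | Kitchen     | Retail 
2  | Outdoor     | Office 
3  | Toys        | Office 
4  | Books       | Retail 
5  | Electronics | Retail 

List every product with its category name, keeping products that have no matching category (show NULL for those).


LEFT JOIN keeps every row from products (the left table); where category_id has no match in categories, the category columns become NULL. Walk through each product:
  - product 1 (Webcam): category_id=NULL, no match -> kept with NULL
  - product 2 (Charger): category_id=2 -> matches Outdoor
  - product 3 (Notebook): category_id=5 -> matches Electronics
  - product 4 (Pen): category_id=4 -> matches Books
  - product 5 (Printer): category_id=1 -> matches Kitchen
  - product 6 (Phone): category_id=2 -> matches Outdoor
All 6 rows appear; 1 has NULL category.

SQL:
SELECT a.name, b.name AS category
FROM products a
LEFT JOIN categories b ON a.category_id = b.id

Result:
name     | category   
---------+------------
Webcam   | NULL       
Charger  | Outdoor    
Notebook | Electronics
Pen      | Books      
Printer  | Kitchen    
Phone    | Outdoor    


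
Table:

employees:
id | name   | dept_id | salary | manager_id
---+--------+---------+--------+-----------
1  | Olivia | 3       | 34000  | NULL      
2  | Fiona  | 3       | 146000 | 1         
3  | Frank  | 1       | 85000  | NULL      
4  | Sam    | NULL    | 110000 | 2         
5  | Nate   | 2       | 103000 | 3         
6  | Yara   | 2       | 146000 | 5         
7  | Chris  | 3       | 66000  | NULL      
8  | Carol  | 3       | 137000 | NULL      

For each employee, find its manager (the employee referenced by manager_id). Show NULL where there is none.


This is a self-join: employees is joined to a second copy of itself, matching each row's manager_id to another row's id. Use LEFT JOIN so rows with manager_id=NULL are kept.
  - employee 1 (Olivia): manager_id=NULL -> NULL
  - employee 2 (Fiona): manager_id=1 -> Olivia
  - employee 3 (Frank): manager_id=NULL -> NULL
  - employee 4 (Sam): manager_id=2 -> Fiona
  - employee 5 (Nate): manager_id=3 -> Frank
  - employee 6 (Yara): manager_id=5 -> Nate
  - employee 7 (Chris): manager_id=NULL -> NULL
  - employee 8 (Carol): manager_id=NULL -> NULL

SQL:
SELECT a.name AS item, b.name AS manager
FROM employees a
LEFT JOIN employees b ON a.manager_id = b.id

Result:
item   | manager
-------+--------
Olivia | NULL   
Fiona  | Olivia 
Frank  | NULL   
Sam    | Fiona  
Nate   | Frank  
Yara   | Nate   
Chris  | NULL   
Carol  | NULL   
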